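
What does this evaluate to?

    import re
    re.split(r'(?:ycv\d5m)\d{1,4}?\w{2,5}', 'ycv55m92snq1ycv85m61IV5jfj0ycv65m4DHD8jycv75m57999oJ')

['', '', 'fj0', '', 'J']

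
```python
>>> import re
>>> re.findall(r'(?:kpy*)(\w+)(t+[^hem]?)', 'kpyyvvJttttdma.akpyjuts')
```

The pattern matches the literal 'kp', then zero or more of a literal 'y' (non-capturing group); then one or more of a word character (captured); then one or more of a literal 't', then optionally any character except [hem] (captured).
Multiple groups make `findall` return tuples — one 2-tuple for each match.

[('vvJttt', 'td'), ('ju', 'ts')]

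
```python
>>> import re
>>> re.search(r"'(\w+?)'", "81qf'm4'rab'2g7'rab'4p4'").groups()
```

('m4',)

`re.search` scans for the first position where the pattern succeeds.
The match spans [4:8] → "'m4'".
Captured: group 1 = 'm4'.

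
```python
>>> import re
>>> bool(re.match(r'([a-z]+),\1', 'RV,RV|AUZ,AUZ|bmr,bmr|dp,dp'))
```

False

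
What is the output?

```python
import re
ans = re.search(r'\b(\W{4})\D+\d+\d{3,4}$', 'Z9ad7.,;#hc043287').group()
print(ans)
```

.,;#hc043287

This matches a word boundary (`\b`, zero-width); then exactly 4 of a non-word character (captured); then one or more of a non-digit, then one or more of a digit, then 3 to 4 of a digit; then anchored at the end.
`re.search` tries every starting position until one works.
The match spans [5:17] → '.,;#hc043287'.
Captured: group 1 = '.,;#'.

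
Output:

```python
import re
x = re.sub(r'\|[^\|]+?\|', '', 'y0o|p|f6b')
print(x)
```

Each match is replaced by ''.

y0of6b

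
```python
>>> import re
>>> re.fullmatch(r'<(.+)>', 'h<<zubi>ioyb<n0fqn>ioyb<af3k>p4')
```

For `fullmatch`, every character of the input must be accounted for by the pattern.
Here there's no way to consume every character, so the call returns None.

None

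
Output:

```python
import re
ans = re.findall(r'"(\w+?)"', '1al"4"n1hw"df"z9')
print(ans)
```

['4', 'df']

One capturing group, so `findall` returns just the captured substring from each match — 2 in all.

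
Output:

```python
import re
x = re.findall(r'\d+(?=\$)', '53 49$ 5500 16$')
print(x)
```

['49', '16']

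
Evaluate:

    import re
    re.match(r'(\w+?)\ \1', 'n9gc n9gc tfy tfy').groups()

('n9gc',)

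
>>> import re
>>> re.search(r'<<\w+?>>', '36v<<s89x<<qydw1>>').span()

(9, 18)

Unlike `match`, `search` isn't anchored — it looks for the pattern anywhere in the string.
The match spans [9:18] → '<<qydw1>>'.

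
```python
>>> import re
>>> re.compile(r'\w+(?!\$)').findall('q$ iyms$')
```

Because the assertion is negative and zero-width, positions next to the forbidden text are skipped.
Scanning left to right: at [3:6] → 'iym'.
No capturing groups, so `findall` returns the 1 full match string.

['iym']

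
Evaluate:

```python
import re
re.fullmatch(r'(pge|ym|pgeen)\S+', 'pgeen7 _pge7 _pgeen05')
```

`re.fullmatch` is like wrapping the pattern in `^…$` (in single-line mode).
Here the string isn't matched end-to-end, so the call returns None.

None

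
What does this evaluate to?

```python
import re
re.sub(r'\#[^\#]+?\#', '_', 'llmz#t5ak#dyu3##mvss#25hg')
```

`sub` substitutes '_' at each match site.

'llmz_dyu3#_25hg'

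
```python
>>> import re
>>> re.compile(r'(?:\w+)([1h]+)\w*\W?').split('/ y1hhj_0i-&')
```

The pattern matches one or more of a word character (non-capturing group); then one or more of one of [1h] (captured); then zero or more of a word character, then optionally a non-word character.
Matches to split on: at [2:11] → 'y1hhj_0i-'.
`re.split` interleaves the captured-group text with the surrounding fragments.

['/ ', 'h', '&']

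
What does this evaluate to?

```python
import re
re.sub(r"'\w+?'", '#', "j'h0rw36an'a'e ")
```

Matches: at [1:11] → "'h0rw36an'".
`sub` substitutes '#' at each match site.

"j#a'e "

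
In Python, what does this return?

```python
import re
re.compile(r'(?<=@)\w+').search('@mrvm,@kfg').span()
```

(1, 5)

Lookahead/lookbehind check context without consuming it, so the matched span excludes the asserted characters.
`re.search` tries every starting position until one works.
The match spans [1:5] → 'mrvm'.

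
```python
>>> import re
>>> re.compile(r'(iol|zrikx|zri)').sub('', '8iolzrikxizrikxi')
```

'8ii'

Branches in `(...|...)` are attempted left-to-right; the first branch that allows the whole pattern to succeed is taken.
Each match is replaced by ''.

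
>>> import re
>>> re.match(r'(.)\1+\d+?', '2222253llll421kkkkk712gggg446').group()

'222225'

`\1` has to match the exact text group 1 already captured.
With `match`, the pattern is implicitly anchored at the beginning.
The match spans [0:6] → '222225'.
Captured: group 1 = '2'.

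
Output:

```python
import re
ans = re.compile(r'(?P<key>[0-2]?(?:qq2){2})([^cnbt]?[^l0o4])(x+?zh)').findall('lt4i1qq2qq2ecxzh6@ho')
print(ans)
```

This matches optionally a character in [0-2], then the literal 'qq2' repeated 2 times (captured as 'key'); then optionally any character except [cnbt], then any character except [l0o4] (captured); then one or more of a literal 'x' (lazy), then the literal 'zh' (captured).
Matches: at [4:16] match '1qq2qq2ecxzh', groups = ('1qq2qq2', 'ec', 'xzh').
`findall` packs the 3 group values into a tuple for every match.

[('1qq2qq2', 'ec', 'xzh')]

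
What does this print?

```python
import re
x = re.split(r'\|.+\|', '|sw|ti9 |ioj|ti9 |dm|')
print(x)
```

['', '']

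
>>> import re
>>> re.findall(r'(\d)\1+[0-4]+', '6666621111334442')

A backreference is literal: `\1` must see the identical characters the first group matched.
One capturing group, so `findall` returns just the captured substring from the one match — 1 in all.

['6']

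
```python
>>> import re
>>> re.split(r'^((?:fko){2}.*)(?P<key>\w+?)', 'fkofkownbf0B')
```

['', 'fkofkownbf0', 'B', '']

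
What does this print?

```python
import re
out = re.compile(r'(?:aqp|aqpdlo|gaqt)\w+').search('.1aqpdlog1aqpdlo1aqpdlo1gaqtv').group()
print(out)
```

`re.search` tries every starting position until one works.
The match spans [2:29] → 'aqpdlog1aqpdlo1aqpdlo1gaqtv'.

aqpdlog1aqpdlo1aqpdlo1gaqtv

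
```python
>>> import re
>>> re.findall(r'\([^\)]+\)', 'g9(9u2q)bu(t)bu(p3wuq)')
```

['(9u2q)', '(t)', '(p3wuq)']

Matches: at [2:8] → '(9u2q)'; at [10:13] → '(t)'; at [15:22] → '(p3wuq)'.
With no groups in the pattern, `findall` gives back each whole match — 3 here.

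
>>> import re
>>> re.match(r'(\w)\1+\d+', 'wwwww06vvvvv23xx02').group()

'wwwww06'

`match` is anchored at position 0; if the pattern doesn't fit there, it returns None.
The match spans [0:7] → 'wwwww06'.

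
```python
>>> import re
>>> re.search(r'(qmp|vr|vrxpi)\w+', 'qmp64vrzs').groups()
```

The match spans [0:9] → 'qmp64vrzs'.
Captured: group 1 = 'qmp'.

('qmp',)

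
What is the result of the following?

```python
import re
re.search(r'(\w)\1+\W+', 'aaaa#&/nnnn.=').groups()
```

('a',)

The backreference `\1` re-matches whatever the first group consumed, character for character.
`re.search` scans for the first position where the pattern succeeds.
The match spans [0:7] → 'aaaa#&/'.
Captured: group 1 = 'a'.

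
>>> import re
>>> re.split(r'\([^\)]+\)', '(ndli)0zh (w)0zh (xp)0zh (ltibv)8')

['', '0zh ', '0zh ', '0zh ', '8']

Splitting on the pattern gives 5 pieces.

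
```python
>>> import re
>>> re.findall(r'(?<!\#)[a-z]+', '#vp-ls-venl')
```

The negative lookaround is zero-width — it rules out positions where the adjacent text would match, without consuming anything.
Walking the string: at [2:3] → 'p'; at [4:6] → 'ls'; at [7:11] → 'venl'.
With no groups in the pattern, `findall` gives back each whole match — 3 here.

['p', 'ls', 'venl']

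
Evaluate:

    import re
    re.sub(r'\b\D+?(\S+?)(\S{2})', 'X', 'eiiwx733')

'Xx733'

This matches a word boundary (`\b`, zero-width); then one or more of a non-digit (lazy); then one or more of a non-whitespace character (lazy) (captured); then exactly 2 of a non-whitespace character (captured).
Matches: at [0:4] → 'eiiw'.
`sub` substitutes 'X' at each match site.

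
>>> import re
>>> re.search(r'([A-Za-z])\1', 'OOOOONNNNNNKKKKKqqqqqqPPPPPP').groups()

The match spans [0:2] → 'OO'.
Captured: group 1 = 'O'.

('O',)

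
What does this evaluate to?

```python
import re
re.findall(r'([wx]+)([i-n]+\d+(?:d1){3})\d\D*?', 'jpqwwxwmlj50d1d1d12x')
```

`findall` packs the 2 group values into a tuple for every match.

[('wwxw', 'mlj50d1d1d1')]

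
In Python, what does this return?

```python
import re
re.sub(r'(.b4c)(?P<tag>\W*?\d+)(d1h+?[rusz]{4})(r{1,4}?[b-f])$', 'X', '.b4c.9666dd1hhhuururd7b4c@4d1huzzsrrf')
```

The pattern matches any character, then the literal 'b4c' (captured); then zero or more of a non-word character (lazy), then one or more of a digit (captured as 'tag'); then the literal 'd1', then one or more of the literal 'h' (lazy), then exactly 4 of one of [rusz] (captured); then 1 to 4 of a literal 'r' (lazy), then a character in [b-f] (captured); then anchored at the end.
Matches: at [21:37] → '7b4c@4d1huzzsrrf'.
Every occurrence is swapped for 'X'.

'.b4c.9666dd1hhhuururdX'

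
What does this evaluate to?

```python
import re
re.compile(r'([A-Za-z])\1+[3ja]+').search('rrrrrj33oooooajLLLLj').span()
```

`\1` has to match the exact text group 1 already captured.
`re.search` tries every starting position until one works.
The match spans [0:8] → 'rrrrrj33'.
Captured: group 1 = 'r'.

(0, 8)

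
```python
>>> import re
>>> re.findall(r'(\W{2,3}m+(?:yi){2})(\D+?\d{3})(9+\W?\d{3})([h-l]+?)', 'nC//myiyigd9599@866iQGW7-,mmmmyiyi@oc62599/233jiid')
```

The pattern matches 2 to 3 of a non-word character, then one or more of the literal 'm', then the literal 'yi' repeated 2 times (captured); then one or more of a non-digit (lazy), then exactly 3 of a digit (captured); then one or more of the literal '9', then optionally a non-word character, then exactly 3 of a digit (captured); then one or more of a character in [h-l] (lazy) (captured).
Walking the string: at [2:20] match '//myiyigd9599@866i', groups = ('//myiyi', 'gd959', '9@866', 'i'); at [24:47] match '-,mmmmyiyi@oc62599/233j', groups = ('-,mmmmyiyi', '@oc625', '99/233', 'j').
With 4 capturing groups, `findall` returns a 4-tuple per match.

[('//myiyi', 'gd959', '9@866', 'i'), ('-,mmmmyiyi', '@oc625', '99/233', 'j')]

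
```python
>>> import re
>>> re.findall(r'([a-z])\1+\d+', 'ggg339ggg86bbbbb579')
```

['g', 'g', 'b']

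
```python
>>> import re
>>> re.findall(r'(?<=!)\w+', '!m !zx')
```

['m', 'zx']

The `(?=…)`/`(?<=…)` assertion just peeks at neighbouring text; it doesn't advance the match position.
Matches: at [1:2] → 'm'; at [4:6] → 'zx'.
No capturing groups, so `findall` returns the 2 full match strings.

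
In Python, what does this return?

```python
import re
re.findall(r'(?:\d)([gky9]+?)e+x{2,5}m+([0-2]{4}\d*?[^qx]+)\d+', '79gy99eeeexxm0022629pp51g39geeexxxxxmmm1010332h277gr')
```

This matches a digit (non-capturing group); then one or more of one of [gky9] (lazy) (captured); then one or more of the literal 'e', then 2 to 5 of the literal 'x', then one or more of a literal 'm'; then exactly 4 of a character in [0-2], then zero or more of a digit (lazy), then one or more of any character except [qx] (captured); then one or more of a digit.
Multiple groups make `findall` return tuples — one 2-tuple for the one match.

[('9gy99', '0022629pp51g3')]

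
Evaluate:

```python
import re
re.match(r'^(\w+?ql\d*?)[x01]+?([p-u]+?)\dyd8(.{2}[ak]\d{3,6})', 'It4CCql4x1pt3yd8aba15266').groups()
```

('It4CCql4', 'pt', 'aba15266')

This matches anchored at the start of the string; then one or more of a word character (lazy), then the literal 'ql', then zero or more of a digit (lazy) (captured); then one or more of one of [x01] (lazy); then one or more of a character in [p-u] (lazy) (captured); then a digit, then the literal 'yd8'; then exactly 2 of any character, then one of [ak], then 3 to 6 of a digit (captured).
`re.match` only tries the pattern at the start of the string.
The match spans [0:24] → 'It4CCql4x1pt3yd8aba15266'.
Captured: group 1 = 'It4CCql4', group 2 = 'pt', group 3 = 'aba15266'.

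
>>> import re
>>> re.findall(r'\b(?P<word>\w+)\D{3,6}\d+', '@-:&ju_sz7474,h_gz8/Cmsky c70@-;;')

The pattern matches a word boundary (`\b`, zero-width); then one or more of a word character (captured as 'word'); then 3 to 6 of a non-digit, then one or more of a digit.
Matches: at [4:19] match 'ju_sz7474,h_gz8', group 1 = 'ju_sz7474'; at [20:29] match 'Cmsky c70', group 1 = 'Cmsk'.
`findall` collects group 1 from each match (2 total).

['ju_sz7474', 'Cmsk']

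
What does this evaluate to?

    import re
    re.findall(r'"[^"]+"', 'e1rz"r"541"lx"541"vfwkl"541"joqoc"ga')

Matches: at [4:7] → '"r"'; at [10:14] → '"lx"'; at [17:24] → '"vfwkl"'; at [27:34] → '"joqoc"'.
With no groups in the pattern, `findall` gives back each whole match — 4 here.

['"r"', '"lx"', '"vfwkl"', '"joqoc"']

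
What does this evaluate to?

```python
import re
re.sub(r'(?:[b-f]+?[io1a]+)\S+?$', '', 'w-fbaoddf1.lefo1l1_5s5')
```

The pattern matches one or more of a character in [b-f] (lazy), then one or more of one of [io1a] (non-capturing group); then one or more of a non-whitespace character (lazy); then anchored at the end.
Matches: at [2:22] → 'fbaoddf1.lefo1l1_5s5'.
Each match is replaced by ''.

'w-'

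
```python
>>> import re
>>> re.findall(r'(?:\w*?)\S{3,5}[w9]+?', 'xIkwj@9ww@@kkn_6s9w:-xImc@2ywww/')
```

The pattern matches zero or more of a word character (lazy) (non-capturing group); then 3 to 5 of a non-whitespace character, then one or more of one of [w9] (lazy).
Scanning left to right: at [0:4] → 'xIkw'; at [4:9] → 'j@9ww'; at [11:18] → 'kkn_6s9'; at [21:29] → 'xImc@2yw'.
Since nothing is captured, `findall` lists the 4 matched substrings directly.

['xIkw', 'j@9ww', 'kkn_6s9', 'xImc@2yw']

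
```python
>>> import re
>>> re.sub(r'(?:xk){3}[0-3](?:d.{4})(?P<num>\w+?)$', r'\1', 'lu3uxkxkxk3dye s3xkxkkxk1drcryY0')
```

'lu3u3xkxkkxk1drcryY0'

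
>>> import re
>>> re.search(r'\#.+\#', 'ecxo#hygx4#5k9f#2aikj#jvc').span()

The match spans [4:22] → '#hygx4#5k9f#2aikj#'.

(4, 22)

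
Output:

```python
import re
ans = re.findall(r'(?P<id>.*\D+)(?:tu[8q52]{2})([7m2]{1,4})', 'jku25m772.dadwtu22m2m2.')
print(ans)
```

[('jku25m772.dadw', 'm2m2')]

The pattern matches zero or more of any character, then one or more of a non-digit (captured as 'id'); then the literal 'tu', then exactly 2 of one of [8q52] (non-capturing group); then 1 to 4 of one of [7m2] (captured).
Walking the string: at [0:22] match 'jku25m772.dadwtu22m2m2', groups = ('jku25m772.dadw', 'm2m2').
2 groups means the one result is a tuple of 2 captured strings — 1 here.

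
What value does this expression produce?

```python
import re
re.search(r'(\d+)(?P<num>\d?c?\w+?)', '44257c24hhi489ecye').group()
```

'44257c2'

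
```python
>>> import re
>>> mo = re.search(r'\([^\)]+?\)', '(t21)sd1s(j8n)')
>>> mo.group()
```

`re.search` tries every starting position until one works.
The match spans [0:5] → '(t21)'.

'(t21)'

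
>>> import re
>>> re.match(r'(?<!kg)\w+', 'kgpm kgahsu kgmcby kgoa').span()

(0, 4)

`re.match` only tries the pattern at the start of the string.
The match spans [0:4] → 'kgpm'.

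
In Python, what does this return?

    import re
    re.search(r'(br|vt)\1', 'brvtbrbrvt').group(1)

'br'

After group 1 captures some text, `\1` only succeeds where that same text appears again.
`re.search` scans for the first position where the pattern succeeds.
The match spans [4:8] → 'brbr'.
Captured: group 1 = 'br'.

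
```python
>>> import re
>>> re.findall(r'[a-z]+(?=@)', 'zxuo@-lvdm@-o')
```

['zxuo', 'lvdm']

Lookahead/lookbehind check context without consuming it, so the matched span excludes the asserted characters.
Matches: at [0:4] → 'zxuo'; at [6:10] → 'lvdm'.
No capturing groups, so `findall` returns the 2 full match strings.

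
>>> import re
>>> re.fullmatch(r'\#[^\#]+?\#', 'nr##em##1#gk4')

None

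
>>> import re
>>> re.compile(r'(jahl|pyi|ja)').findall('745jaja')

['ja', 'ja']

With a single group, `findall` returns only what that group captured — 2 items.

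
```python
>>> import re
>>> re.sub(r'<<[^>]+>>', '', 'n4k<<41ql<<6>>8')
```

'n4k8'

Matches: at [3:14] → '<<41ql<<6>>'.
Each match is replaced by ''.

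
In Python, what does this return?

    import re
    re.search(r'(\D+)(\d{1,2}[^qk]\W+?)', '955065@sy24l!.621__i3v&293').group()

'@sy24l!'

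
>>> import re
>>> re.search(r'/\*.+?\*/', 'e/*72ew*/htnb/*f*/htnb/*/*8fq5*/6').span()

(1, 9)

The match spans [1:9] → '/*72ew*/'.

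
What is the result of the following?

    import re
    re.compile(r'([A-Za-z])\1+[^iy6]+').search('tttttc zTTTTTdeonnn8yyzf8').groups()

`\1` is not a pattern — it's the concrete string captured by group 1, re-applied verbatim.
Unlike `match`, `search` isn't anchored — it looks for the pattern anywhere in the string.
The match spans [0:20] → 'tttttc zTTTTTdeonnn8'.
Captured: group 1 = 't'.

('t',)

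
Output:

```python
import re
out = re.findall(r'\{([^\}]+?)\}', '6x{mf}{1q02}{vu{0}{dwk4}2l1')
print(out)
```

['mf', '1q02', 'vu{0', 'dwk4']

One capturing group, so `findall` returns just the captured substring from each match — 4 in all.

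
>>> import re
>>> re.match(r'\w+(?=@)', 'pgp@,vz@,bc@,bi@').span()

(0, 3)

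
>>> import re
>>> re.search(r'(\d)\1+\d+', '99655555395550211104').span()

(0, 20)

After group 1 captures some text, `\1` only succeeds where that same text appears again.
`search` walks the string left to right and returns the first match it finds.
The match spans [0:20] → '99655555395550211104'.
Captured: group 1 = '9'.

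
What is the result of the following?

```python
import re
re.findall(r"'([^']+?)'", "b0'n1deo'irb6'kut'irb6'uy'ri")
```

With a single group, `findall` returns only what that group captured — 3 items.

['n1deo', 'kut', 'uy']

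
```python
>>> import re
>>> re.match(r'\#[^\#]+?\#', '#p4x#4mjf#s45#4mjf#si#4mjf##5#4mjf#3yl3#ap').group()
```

`match` is anchored at position 0; if the pattern doesn't fit there, it returns None.
The match spans [0:5] → '#p4x#'.

'#p4x#'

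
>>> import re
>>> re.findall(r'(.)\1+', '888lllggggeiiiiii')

['8', 'l', 'g', 'i']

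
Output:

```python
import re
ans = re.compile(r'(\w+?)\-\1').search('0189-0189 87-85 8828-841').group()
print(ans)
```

After group 1 captures some text, `\1` only succeeds where that same text appears again.
The match spans [0:9] → '0189-0189'.

0189-0189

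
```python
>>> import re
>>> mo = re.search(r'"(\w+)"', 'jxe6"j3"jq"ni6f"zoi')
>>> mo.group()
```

'"j3"'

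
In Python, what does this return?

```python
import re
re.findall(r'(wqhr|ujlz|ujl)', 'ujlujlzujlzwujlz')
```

The regex engine tests alternatives in the order written; an earlier branch that matches wins even if a later one would match more.
Because there's exactly one group, `findall` drops the full match and keeps group 1 from each hit.

['ujl', 'ujlz', 'ujlz', 'ujlz']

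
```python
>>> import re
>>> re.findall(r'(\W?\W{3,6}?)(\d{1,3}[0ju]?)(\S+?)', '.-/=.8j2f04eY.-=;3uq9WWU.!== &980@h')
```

[('.-/=.', '8j', '2'), ('.-=;', '3u', 'q'), ('.!== &', '980', '@')]

The pattern matches optionally a non-word character, then 3 to 6 of a non-word character (lazy) (captured); then 1 to 3 of a digit, then optionally one of [0ju] (captured); then one or more of a non-whitespace character (lazy) (captured).
With 3 capturing groups, `findall` returns a 3-tuple per match.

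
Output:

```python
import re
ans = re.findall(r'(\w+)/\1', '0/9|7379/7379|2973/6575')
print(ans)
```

After group 1 captures some text, `\1` only succeeds where that same text appears again.
Scanning left to right: at [4:13] match '7379/7379', group 1 = '7379'.
Because there's exactly one group, `findall` drops the full match and keeps group 1 from the one hit.

['7379']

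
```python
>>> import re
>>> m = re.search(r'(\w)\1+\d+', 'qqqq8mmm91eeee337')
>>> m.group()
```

'qqqq8'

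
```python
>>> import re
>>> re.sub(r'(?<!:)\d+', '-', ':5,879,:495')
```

`(?!…)`/`(?<!…)` only lets a position through if the neighbouring text does NOT match; no characters are consumed.
Each match is replaced by '-'.

':5,-,:4-'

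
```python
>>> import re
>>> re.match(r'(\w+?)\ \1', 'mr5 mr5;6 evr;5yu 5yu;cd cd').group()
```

'mr5 mr5'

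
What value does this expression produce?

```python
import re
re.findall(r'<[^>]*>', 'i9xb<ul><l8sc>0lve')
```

`findall` yields the raw match text (2 of them) because the pattern has no groups.

['<ul>', '<l8sc>']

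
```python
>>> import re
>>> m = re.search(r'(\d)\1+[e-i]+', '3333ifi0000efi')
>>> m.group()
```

'3333ifi'

A backreference is literal: `\1` must see the identical characters the first group matched.
The match spans [0:7] → '3333ifi'.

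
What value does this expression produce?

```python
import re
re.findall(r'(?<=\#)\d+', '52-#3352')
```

The lookaround is zero-width — it requires the adjacent text to match without consuming it, so the asserted text isn't part of the match.
Matches: at [4:8] → '3352'.
Since nothing is captured, `findall` lists the 1 matched substring directly.

['3352']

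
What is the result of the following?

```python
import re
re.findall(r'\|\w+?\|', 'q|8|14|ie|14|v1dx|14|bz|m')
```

Scanning left to right: at [1:4] → '|8|'; at [6:10] → '|ie|'; at [12:18] → '|v1dx|'; at [20:24] → '|bz|'.
Since nothing is captured, `findall` lists the 4 matched substrings directly.

['|8|', '|ie|', '|v1dx|', '|bz|']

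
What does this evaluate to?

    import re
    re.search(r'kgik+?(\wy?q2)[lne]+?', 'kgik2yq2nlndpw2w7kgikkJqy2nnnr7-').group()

This matches the literal 'kgi', then one or more of a literal 'k' (lazy); then a word character, then optionally a literal 'y', then the literal 'q2' (captured); then one or more of one of [lne] (lazy).
Lazy quantifiers expand one character at a time until the remainder of the pattern can match.
`re.search` scans for the first position where the pattern succeeds.
The match spans [0:9] → 'kgik2yq2n'.
Captured: group 1 = '2yq2'.

'kgik2yq2n'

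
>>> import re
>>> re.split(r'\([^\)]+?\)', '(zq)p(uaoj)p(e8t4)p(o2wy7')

Matches to split on: at [0:4] → '(zq)'; at [5:11] → '(uaoj)'; at [12:18] → '(e8t4)'.
The string is cut at each match, leaving 4 pieces.

['', 'p', 'p', 'p(o2wy7']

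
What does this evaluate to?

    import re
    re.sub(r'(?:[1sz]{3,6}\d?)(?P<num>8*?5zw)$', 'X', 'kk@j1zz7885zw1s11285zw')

Each match is replaced by 'X'.

'kk@j1zz7885zwX'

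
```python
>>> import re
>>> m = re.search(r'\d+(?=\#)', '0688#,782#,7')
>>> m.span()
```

(0, 4)

Lookahead/lookbehind check context without consuming it, so the matched span excludes the asserted characters.
Unlike `match`, `search` isn't anchored — it looks for the pattern anywhere in the string.
The match spans [0:4] → '0688'.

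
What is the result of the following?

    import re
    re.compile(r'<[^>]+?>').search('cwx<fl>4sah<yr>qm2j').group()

The match spans [3:7] → '<fl>'.

'<fl>'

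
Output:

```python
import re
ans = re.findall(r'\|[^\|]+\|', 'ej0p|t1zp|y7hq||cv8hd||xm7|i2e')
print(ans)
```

['|t1zp|', '|cv8hd|', '|xm7|']

`findall` yields the raw match text (3 of them) because the pattern has no groups.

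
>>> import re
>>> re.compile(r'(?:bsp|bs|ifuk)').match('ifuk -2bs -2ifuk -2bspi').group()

`re.match` only tries the pattern at the start of the string.
The match spans [0:4] → 'ifuk'.

'ifuk'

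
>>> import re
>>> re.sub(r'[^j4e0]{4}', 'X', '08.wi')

Pattern: exactly 4 of any character except [j4e0].
`sub` substitutes 'X' at each match site.

'0X'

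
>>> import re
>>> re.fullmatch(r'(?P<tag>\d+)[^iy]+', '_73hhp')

None

`re.fullmatch` is like wrapping the pattern in `^…$` (in single-line mode).
Here the pattern can't cover the whole string, so the call returns None.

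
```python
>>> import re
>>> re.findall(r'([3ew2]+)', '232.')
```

Pattern: one or more of one of [3ew2] (captured).
Because there's exactly one group, `findall` drops the full match and keeps group 1 from the one hit.

['232']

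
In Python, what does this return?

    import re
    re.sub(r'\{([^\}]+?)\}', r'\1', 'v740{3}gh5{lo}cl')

Matches: at [4:7] → '{3}'; at [10:14] → '{lo}'.
The replacement refers to a captured group, so each match is rewritten using its own captured text.

'v7403gh5locl'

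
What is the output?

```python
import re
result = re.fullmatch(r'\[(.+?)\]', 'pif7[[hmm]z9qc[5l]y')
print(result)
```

None

`fullmatch` succeeds only if the pattern covers the string from start to end.
Here the string isn't matched end-to-end, so the call returns None.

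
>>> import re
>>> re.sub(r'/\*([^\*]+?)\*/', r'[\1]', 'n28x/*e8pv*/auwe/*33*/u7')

'n28x[e8pv]auwe[33]u7'

Matches: at [4:12] → '/*e8pv*/'; at [16:22] → '/*33*/'.
Each match is replaced using the text its own group 1 captured.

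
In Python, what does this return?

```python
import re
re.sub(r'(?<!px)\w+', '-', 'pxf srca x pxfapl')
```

'- - - -'

The negative lookahead/lookbehind blocks any match where the forbidden context is present.
Matches: at [0:3] → 'pxf'; at [4:8] → 'srca'; at [9:10] → 'x'; at [11:17] → 'pxfapl'.
Each match is replaced by '-'.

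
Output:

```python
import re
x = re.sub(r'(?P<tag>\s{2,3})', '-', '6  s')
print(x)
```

6-s

This matches 2 to 3 of whitespace (captured as 'tag').
Matches: at [1:3] → '  '.
Every occurrence is swapped for '-'.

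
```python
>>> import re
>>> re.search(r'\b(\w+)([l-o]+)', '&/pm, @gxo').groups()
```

Pattern: a word boundary (`\b`, zero-width); then one or more of a word character (captured); then one or more of a character in [l-o] (captured).
`search` walks the string left to right and returns the first match it finds.
The match spans [2:4] → 'pm'.
Captured: group 1 = 'p', group 2 = 'm'.

('p', 'm')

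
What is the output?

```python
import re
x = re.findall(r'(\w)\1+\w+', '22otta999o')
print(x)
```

['2']

After group 1 captures some text, `\1` only succeeds where that same text appears again.
Scanning left to right: at [0:10] match '22otta999o', group 1 = '2'.
With a single group, `findall` returns only what that group captured — 1 item.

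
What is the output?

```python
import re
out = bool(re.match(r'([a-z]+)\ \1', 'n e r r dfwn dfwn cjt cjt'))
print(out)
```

False

The backreference `\1` re-matches whatever the first group consumed, character for character.
With `match`, the pattern is implicitly anchored at the beginning.
Here the pattern fails at index 0, so the call returns None, and `bool(None)` is False.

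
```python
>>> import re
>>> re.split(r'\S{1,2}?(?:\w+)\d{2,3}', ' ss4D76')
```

This matches 1 to 2 of a non-whitespace character (lazy); then one or more of a word character (non-capturing group); then 2 to 3 of a digit.
Splitting on the pattern gives 2 pieces.

[' ', '']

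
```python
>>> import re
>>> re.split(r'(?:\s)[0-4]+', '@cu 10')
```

['@cu', '']

Pattern: whitespace (non-capturing group); then one or more of a character in [0-4].
Matches to split on: at [3:6] → ' 10'.
The string is cut at each match, leaving 2 pieces.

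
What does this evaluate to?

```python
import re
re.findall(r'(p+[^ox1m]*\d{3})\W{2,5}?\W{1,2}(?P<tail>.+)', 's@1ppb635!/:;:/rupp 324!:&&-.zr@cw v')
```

[('ppb635!/:;:/rupp 324', '-.zr@cw v')]

Pattern: one or more of a literal 'p', then zero or more of any character except [ox1m], then exactly 3 of a digit (captured); then 2 to 5 of a non-word character (lazy), then 1 to 2 of a non-word character; then one or more of any character (captured as 'tail').
With the lazy modifier that quantifier settles for the fewest repetitions that let the rest of the pattern succeed (the atoms after it are unaffected and can still be greedy).
Walking the string: at [3:36] match 'ppb635!/:;:/rupp 324!:&&-.zr@cw v', groups = ('ppb635!/:;:/rupp 324', '-.zr@cw v').
Multiple groups make `findall` return tuples — one 2-tuple for the one match.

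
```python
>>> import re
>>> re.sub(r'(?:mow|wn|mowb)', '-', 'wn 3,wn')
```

'- 3,-'

Matches: at [0:2] → 'wn'; at [5:7] → 'wn'.
Each match is replaced by '-'.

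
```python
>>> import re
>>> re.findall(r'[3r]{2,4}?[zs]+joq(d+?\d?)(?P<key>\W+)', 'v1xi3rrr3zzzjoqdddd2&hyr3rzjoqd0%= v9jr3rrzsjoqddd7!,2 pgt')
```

Pattern: 2 to 4 of one of [3r] (lazy), then one or more of one of [zs], then the literal 'joq'; then one or more of a literal 'd' (lazy), then optionally a digit (captured); then one or more of a non-word character (captured as 'key').
Scanning left to right: at [5:21] match 'rrr3zzzjoqdddd2&', groups = ('dddd2', '&'); at [23:35] match 'r3rzjoqd0%= ', groups = ('d0', '%= '); at [38:53] match 'r3rrzsjoqddd7!,', groups = ('ddd7', '!,').
2 groups means each result is a tuple of 2 captured strings — 3 here.

[('dddd2', '&'), ('d0', '%= '), ('ddd7', '!,')]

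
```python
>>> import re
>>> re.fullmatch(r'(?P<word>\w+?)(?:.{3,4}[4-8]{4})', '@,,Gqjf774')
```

This matches one or more of a word character (lazy) (captured as 'word'); then 3 to 4 of any character, then exactly 4 of a character in [4-8] (non-capturing group).
For `fullmatch`, every character of the input must be accounted for by the pattern.
Here the pattern can't cover the whole string, so the call returns None.

None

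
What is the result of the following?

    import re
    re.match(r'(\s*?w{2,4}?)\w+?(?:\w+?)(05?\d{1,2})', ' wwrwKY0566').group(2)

'0566'

The match spans [0:11] → ' wwrwKY0566'.
Captured: group 1 = ' ww', group 2 = '0566'.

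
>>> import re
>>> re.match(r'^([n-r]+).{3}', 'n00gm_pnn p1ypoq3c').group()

'n00g'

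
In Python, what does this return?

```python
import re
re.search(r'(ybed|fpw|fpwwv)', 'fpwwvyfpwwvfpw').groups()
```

The match spans [0:3] → 'fpw'.
Captured: group 1 = 'fpw'.

('fpw',)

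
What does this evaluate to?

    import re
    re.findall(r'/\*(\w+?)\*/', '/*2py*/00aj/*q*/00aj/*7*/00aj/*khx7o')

['2py', 'q', '7']

Walking the string: at [0:7] match '/*2py*/', group 1 = '2py'; at [11:16] match '/*q*/', group 1 = 'q'; at [20:25] match '/*7*/', group 1 = '7'.
With a single group, `findall` returns only what that group captured — 3 items.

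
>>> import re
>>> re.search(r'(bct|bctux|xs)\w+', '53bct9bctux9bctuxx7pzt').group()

'bct9bctux9bctuxx7pzt'

`search` walks the string left to right and returns the first match it finds.
The match spans [2:22] → 'bct9bctux9bctuxx7pzt'.
Captured: group 1 = 'bct'.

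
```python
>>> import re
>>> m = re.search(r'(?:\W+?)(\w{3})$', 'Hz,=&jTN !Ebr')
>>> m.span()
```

(8, 13)

The match spans [8:13] → ' !Ebr'.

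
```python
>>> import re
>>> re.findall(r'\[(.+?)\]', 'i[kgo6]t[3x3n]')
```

['kgo6', '3x3n']

`findall` collects group 1 from each match (2 total).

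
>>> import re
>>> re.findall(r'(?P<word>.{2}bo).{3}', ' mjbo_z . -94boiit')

['mjbo', '94bo']

Pattern: exactly 2 of any character, then the literal 'bo' (captured as 'word'); then exactly 3 of any character.
Scanning left to right: at [1:8] match 'mjbo_z ', group 1 = 'mjbo'; at [11:18] match '94boiit', group 1 = '94bo'.
One capturing group, so `findall` returns just the captured substring from each match — 2 in all.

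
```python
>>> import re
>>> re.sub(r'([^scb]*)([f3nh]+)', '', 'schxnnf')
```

'sc'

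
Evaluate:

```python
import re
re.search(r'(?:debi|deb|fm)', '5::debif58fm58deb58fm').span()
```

Alternation tries branches left to right and keeps the first one that lets the overall match succeed at that position.
`re.search` scans for the first position where the pattern succeeds.
The match spans [3:7] → 'debi'.

(3, 7)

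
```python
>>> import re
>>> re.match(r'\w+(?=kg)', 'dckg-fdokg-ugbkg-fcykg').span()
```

`match` is anchored at position 0; if the pattern doesn't fit there, it returns None.
The match spans [0:2] → 'dc'.

(0, 2)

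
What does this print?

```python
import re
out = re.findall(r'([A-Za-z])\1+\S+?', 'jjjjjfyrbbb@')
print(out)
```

['j', 'b']

`\1` is not a pattern — it's the concrete string captured by group 1, re-applied verbatim.
Scanning left to right: at [0:6] match 'jjjjjf', group 1 = 'j'; at [8:12] match 'bbb@', group 1 = 'b'.
With a single group, `findall` returns only what that group captured — 2 items.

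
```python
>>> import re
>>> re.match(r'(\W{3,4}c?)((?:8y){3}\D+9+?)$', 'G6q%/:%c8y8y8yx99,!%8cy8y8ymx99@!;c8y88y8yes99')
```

None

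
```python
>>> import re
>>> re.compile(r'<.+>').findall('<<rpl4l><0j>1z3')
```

['<<rpl4l><0j>']

Scanning left to right: at [0:12] → '<<rpl4l><0j>'.
With no groups in the pattern, `findall` gives back each whole match — 1 here.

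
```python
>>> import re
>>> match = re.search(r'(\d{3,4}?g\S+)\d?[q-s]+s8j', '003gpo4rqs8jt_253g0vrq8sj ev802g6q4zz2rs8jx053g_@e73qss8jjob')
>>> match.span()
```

The match spans [0:12] → '003gpo4rqs8j'.

(0, 12)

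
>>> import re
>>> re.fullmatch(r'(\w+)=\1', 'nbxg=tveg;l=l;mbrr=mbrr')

The backreference `\1` re-matches whatever the first group consumed, character for character.
`re.fullmatch` requires the pattern to consume the entire string.
Here the string isn't matched end-to-end, so the call returns None.

None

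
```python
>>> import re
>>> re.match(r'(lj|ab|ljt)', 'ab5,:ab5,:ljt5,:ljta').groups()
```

('ab',)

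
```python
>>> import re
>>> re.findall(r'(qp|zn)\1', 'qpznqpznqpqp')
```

A backreference is literal: `\1` must see the identical characters the first group matched.
Walking the string: at [8:12] match 'qpqp', group 1 = 'qp'.
With a single group, `findall` returns only what that group captured — 1 item.

['qp']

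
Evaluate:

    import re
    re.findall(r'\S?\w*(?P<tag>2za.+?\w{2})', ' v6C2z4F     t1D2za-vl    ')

Pattern: optionally a non-whitespace character, then zero or more of a word character; then the literal '2za', then one or more of any character (lazy), then exactly 2 of a word character (captured as 'tag').
Because there's exactly one group, `findall` drops the full match and keeps group 1 from the one hit.

['2za-vl']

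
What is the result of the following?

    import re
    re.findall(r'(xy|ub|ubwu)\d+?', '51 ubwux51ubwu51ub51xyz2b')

['ubwu', 'ub']

Walking the string: at [10:15] match 'ubwu5', group 1 = 'ubwu'; at [16:19] match 'ub5', group 1 = 'ub'.
Because there's exactly one group, `findall` drops the full match and keeps group 1 from each hit.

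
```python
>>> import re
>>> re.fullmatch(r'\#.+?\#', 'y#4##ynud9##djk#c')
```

None

`re.fullmatch` requires the pattern to consume the entire string.
Here the string isn't matched end-to-end, so the call returns None.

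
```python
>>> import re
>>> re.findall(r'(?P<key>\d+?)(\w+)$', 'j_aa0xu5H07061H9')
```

[('0', 'xu5H07061H9')]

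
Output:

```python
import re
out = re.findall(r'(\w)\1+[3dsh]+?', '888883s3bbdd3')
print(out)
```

`\1` has to match the exact text group 1 already captured.
Because there's exactly one group, `findall` drops the full match and keeps group 1 from each hit.

['8', 'b']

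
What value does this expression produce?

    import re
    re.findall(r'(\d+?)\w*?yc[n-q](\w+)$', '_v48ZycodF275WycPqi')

[('4', 'dF275WycPqi')]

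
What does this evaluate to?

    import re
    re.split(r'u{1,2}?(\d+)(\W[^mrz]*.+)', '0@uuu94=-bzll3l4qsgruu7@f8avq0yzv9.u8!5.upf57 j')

Because the pattern has a capturing group, `split` also inserts each captured text between the pieces.

['0@u', '94', '=-bzll3l4qsgruu7@f8avq0yzv9.u8!5.upf57 j', '']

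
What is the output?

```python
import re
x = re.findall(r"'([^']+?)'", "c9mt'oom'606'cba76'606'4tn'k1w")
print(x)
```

['oom', 'cba76', '4tn']

Walking the string: at [4:9] match "'oom'", group 1 = 'oom'; at [12:19] match "'cba76'", group 1 = 'cba76'; at [22:27] match "'4tn'", group 1 = '4tn'.
`findall` collects group 1 from each match (3 total).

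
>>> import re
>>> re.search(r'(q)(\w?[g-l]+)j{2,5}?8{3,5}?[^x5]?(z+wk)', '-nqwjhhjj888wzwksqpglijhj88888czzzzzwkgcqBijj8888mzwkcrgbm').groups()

The match spans [2:16] → 'qwjhhjj888wzwk'.
Captured: group 1 = 'q', group 2 = 'wjhh', group 3 = 'zwk'.

('q', 'wjhh', 'zwk')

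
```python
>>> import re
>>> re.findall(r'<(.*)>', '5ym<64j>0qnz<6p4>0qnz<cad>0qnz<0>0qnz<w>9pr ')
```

['64j>0qnz<6p4>0qnz<cad>0qnz<0>0qnz<w']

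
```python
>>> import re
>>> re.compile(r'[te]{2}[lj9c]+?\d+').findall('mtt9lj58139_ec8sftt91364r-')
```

['tt9lj58139', 'tt91364']

The pattern matches exactly 2 of one of [te]; then one or more of one of [lj9c] (lazy); then one or more of a digit.
Walking the string: at [1:11] → 'tt9lj58139'; at [17:24] → 'tt91364'.
With no groups in the pattern, `findall` gives back each whole match — 2 here.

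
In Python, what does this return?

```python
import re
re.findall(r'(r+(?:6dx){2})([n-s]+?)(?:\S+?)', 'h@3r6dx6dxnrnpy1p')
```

Pattern: one or more of a literal 'r', then the literal '6dx' repeated 2 times (captured); then one or more of a character in [n-s] (lazy) (captured); then one or more of a non-whitespace character (lazy) (non-capturing group).
Lazy quantifiers expand one character at a time until the remainder of the pattern can match.
Walking the string: at [3:12] match 'r6dx6dxnr', groups = ('r6dx6dx', 'n').
With 2 capturing groups, `findall` returns a 2-tuple per match.

[('r6dx6dx', 'n')]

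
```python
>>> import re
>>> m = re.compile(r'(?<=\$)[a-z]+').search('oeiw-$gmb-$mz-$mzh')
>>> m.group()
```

'gmb'

Lookahead/lookbehind check context without consuming it, so the matched span excludes the asserted characters.
The match spans [6:9] → 'gmb'.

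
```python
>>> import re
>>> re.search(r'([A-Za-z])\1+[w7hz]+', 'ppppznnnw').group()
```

'ppppz'

After group 1 captures some text, `\1` only succeeds where that same text appears again.
`re.search` scans for the first position where the pattern succeeds.
The match spans [0:5] → 'ppppz'.
Captured: group 1 = 'p'.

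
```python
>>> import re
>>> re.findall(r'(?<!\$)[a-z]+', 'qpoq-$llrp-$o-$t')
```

`(?!…)`/`(?<!…)` only lets a position through if the neighbouring text does NOT match; no characters are consumed.
Matches: at [0:4] → 'qpoq'; at [7:10] → 'lrp'.
Since nothing is captured, `findall` lists the 2 matched substrings directly.

['qpoq', 'lrp']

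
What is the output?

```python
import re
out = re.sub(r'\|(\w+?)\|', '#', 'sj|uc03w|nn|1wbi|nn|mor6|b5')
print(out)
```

sj#nn#nn#b5

Every occurrence is swapped for '#'.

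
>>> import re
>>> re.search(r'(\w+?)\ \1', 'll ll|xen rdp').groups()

('ll',)

The match spans [0:5] → 'll ll'.
Captured: group 1 = 'll'.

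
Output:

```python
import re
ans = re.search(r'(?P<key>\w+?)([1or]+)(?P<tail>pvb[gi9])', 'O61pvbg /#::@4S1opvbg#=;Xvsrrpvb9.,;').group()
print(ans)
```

The match spans [0:7] → 'O61pvbg'.

O61pvbg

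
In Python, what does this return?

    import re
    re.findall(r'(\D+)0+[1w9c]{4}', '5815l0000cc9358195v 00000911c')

This matches one or more of a non-digit (captured); then one or more of a literal '0', then exactly 4 of one of [1w9c].
Because there's exactly one group, `findall` drops the full match and keeps group 1 from the one hit.

['v ']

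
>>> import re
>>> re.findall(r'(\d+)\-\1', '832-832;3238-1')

['832']

After group 1 captures some text, `\1` only succeeds where that same text appears again.
Matches: at [0:7] match '832-832', group 1 = '832'.
One capturing group, so `findall` returns just the captured substring from the one match — 1 in all.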